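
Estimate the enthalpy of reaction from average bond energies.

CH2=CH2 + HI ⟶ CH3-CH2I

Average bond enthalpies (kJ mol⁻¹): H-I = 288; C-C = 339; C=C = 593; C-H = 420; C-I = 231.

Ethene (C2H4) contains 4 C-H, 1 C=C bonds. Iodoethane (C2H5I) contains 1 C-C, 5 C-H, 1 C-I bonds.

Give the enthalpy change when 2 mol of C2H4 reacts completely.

Bonds broken (reactants):
  C-H: 4 × 420 = 1680
  C=C: 1 × 593 = 593
  H-I: 1 × 288 = 288
  Σ(broken) = 2561 kJ
Bonds formed (products):
  C-C: 1 × 339 = 339
  C-H: 5 × 420 = 2100
  C-I: 1 × 231 = 231
  Σ(formed) = 2670 kJ
ΔH = Σ(broken) − Σ(formed) = 2561 − 2670 = −109 kJ
For 2× the reaction as written: 2 × (−109) = −218 kJ

ΔH = −218 kJ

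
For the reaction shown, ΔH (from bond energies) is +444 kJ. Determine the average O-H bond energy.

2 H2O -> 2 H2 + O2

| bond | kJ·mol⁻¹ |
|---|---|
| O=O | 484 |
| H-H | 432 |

D(O-H) ≈ 448 kJ/mol

Let D be the O-H bond energy.
Σ(broken) = 4×D = 4D
Σ(formed) = 2×432 + 1×484 = 1348
ΔH = Σ(broken) − Σ(formed) = (4D) − (1348) = −1348 + 4D
Setting this equal to +444 kJ gives 4D = 1792, so D = 448 kJ/mol.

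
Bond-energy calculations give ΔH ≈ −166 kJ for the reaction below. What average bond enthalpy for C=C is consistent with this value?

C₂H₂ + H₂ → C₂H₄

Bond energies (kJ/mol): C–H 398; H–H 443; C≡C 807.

Let D be the C=C bond energy.
Σ(broken) = 1×807 + 2×398 + 1×443 = 2046
Σ(formed) = 4×398 + 1×D = 1592 + D
ΔH = Σ(broken) − Σ(formed) = (2046) − (1592 + D) = +454 − D
Setting this equal to −166 kJ gives D = 620 kJ/mol.

D(C=C) ≈ 620 kJ/mol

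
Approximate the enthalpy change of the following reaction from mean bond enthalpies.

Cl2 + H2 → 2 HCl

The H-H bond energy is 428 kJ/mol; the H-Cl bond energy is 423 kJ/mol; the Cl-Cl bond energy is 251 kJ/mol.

ΔH ≈ −167 kJ

Bonds broken (reactants):
  Cl-Cl: 1 × 251 = 251
  H-H: 1 × 428 = 428
  Σ(broken) = 679 kJ
Bonds formed (products):
  H-Cl: 2 × 423 = 846
  Σ(formed) = 846 kJ
ΔH = Σ(broken) − Σ(formed) = 679 − 846 = −167 kJ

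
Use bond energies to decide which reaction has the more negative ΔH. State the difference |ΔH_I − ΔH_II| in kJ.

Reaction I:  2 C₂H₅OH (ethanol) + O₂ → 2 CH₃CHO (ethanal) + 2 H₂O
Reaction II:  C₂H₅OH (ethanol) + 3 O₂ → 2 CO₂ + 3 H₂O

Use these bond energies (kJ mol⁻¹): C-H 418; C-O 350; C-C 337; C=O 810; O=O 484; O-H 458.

Reaction I:
  Bonds broken (reactants):
    C-C: 2 × 337 = 674
    C-H: 10 × 418 = 4180
    C-O: 2 × 350 = 700
    O-H: 2 × 458 = 916
    O=O: 1 × 484 = 484
    Σ(broken) = 6954 kJ
  Bonds formed (products):
    C-C: 2 × 337 = 674
    C-H: 8 × 418 = 3344
    C=O: 2 × 810 = 1620
    O-H: 4 × 458 = 1832
    Σ(formed) = 7470 kJ
  ΔH_I = 6954 − 7470 = −516 kJ
Reaction II:
  Bonds broken (reactants):
    C-C: 1 × 337 = 337
    C-H: 5 × 418 = 2090
    C-O: 1 × 350 = 350
    O-H: 1 × 458 = 458
    O=O: 3 × 484 = 1452
    Σ(broken) = 4687 kJ
  Bonds formed (products):
    C=O: 4 × 810 = 3240
    O-H: 6 × 458 = 2748
    Σ(formed) = 5988 kJ
  ΔH_II = 4687 − 5988 = −1301 kJ
ΔH_I − ΔH_II = +785 kJ, so reaction II has the more negative ΔH; |ΔH_I − ΔH_II| = 785 kJ.

Reaction II, by 785 kJ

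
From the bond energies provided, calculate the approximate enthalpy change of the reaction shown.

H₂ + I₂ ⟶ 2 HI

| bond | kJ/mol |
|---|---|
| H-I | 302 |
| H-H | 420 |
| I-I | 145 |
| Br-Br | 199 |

ΔH ≈ −39 kJ

Bonds broken (reactants):
  H-H: 1 × 420 = 420
  I-I: 1 × 145 = 145
  Σ(broken) = 565 kJ
Bonds formed (products):
  H-I: 2 × 302 = 604
  Σ(formed) = 604 kJ
ΔH = Σ(broken) − Σ(formed) = 565 − 604 = −39 kJ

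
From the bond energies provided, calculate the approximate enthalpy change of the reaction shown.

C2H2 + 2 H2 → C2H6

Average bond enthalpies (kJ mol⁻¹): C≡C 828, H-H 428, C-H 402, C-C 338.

ΔH ≈ −262 kJ

Bonds broken (reactants):
  C≡C: 1 × 828 = 828
  C-H: 2 × 402 = 804
  H-H: 2 × 428 = 856
  Σ(broken) = 2488 kJ
Bonds formed (products):
  C-C: 1 × 338 = 338
  C-H: 6 × 402 = 2412
  Σ(formed) = 2750 kJ
ΔH = Σ(broken) − Σ(formed) = 2488 − 2750 = −262 kJ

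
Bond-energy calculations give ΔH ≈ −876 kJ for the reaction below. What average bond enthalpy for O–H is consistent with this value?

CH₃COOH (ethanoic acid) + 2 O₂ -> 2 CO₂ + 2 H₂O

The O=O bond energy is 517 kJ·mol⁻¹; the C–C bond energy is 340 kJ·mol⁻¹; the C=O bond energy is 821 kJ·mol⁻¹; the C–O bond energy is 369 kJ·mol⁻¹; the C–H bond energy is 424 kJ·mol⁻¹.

Let D be the O–H bond energy.
Σ(broken) = 1×340 + 3×424 + 1×369 + 1×821 + 1×D + 2×517 = 3836 + D
Σ(formed) = 4×821 + 4×D = 3284 + 4D
ΔH = Σ(broken) − Σ(formed) = (3836 + D) − (3284 + 4D) = +552 − 3D
Setting this equal to −876 kJ gives 3D = 1428, so D = 476 kJ/mol.

D(O–H) ≈ 476 kJ/mol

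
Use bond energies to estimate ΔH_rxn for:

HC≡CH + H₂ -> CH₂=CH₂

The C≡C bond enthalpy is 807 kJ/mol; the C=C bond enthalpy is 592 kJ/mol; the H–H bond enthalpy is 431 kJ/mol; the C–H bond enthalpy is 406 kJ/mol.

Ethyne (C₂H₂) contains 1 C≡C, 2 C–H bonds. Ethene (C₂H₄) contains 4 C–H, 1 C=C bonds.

Bonds broken (reactants):
  C≡C: 1 × 807 = 807
  C–H: 2 × 406 = 812
  H–H: 1 × 431 = 431
  Σ(broken) = 2050 kJ
Bonds formed (products):
  C–H: 4 × 406 = 1624
  C=C: 1 × 592 = 592
  Σ(formed) = 2216 kJ
ΔH = Σ(broken) − Σ(formed) = 2050 − 2216 = −166 kJ

ΔH ≈ −166 kJ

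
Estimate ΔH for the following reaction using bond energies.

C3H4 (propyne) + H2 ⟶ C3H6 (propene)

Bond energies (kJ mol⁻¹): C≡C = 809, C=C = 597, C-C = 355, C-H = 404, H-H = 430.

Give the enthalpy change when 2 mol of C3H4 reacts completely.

Bonds broken (reactants):
  C≡C: 1 × 809 = 809
  C-C: 1 × 355 = 355
  C-H: 4 × 404 = 1616
  H-H: 1 × 430 = 430
  Σ(broken) = 3210 kJ
Bonds formed (products):
  C-C: 1 × 355 = 355
  C-H: 6 × 404 = 2424
  C=C: 1 × 597 = 597
  Σ(formed) = 3376 kJ
ΔH = Σ(broken) − Σ(formed) = 3210 − 3376 = −166 kJ
For 2× the reaction as written: 2 × (−166) = −332 kJ

ΔH = −332 kJ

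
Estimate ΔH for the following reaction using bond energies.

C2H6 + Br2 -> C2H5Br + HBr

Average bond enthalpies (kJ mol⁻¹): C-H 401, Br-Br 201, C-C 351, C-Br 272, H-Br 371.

Bonds broken (reactants):
  Br-Br: 1 × 201 = 201
  C-C: 1 × 351 = 351
  C-H: 6 × 401 = 2406
  Σ(broken) = 2958 kJ
Bonds formed (products):
  C-Br: 1 × 272 = 272
  C-C: 1 × 351 = 351
  C-H: 5 × 401 = 2005
  H-Br: 1 × 371 = 371
  Σ(formed) = 2999 kJ
ΔH = Σ(broken) − Σ(formed) = 2958 − 2999 = −41 kJ

ΔH ≈ −41 kJ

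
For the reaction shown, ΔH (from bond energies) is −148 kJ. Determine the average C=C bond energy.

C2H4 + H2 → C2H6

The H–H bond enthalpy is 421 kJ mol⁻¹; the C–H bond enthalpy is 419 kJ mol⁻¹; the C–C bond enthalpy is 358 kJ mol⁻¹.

Let D be the C=C bond energy.
Σ(broken) = 4×419 + 1×D + 1×421 = 2097 + D
Σ(formed) = 1×358 + 6×419 = 2872
ΔH = Σ(broken) − Σ(formed) = (2097 + D) − (2872) = −775 + D
Setting this equal to −148 kJ gives D = 627 kJ/mol.

D(C=C) ≈ 627 kJ/mol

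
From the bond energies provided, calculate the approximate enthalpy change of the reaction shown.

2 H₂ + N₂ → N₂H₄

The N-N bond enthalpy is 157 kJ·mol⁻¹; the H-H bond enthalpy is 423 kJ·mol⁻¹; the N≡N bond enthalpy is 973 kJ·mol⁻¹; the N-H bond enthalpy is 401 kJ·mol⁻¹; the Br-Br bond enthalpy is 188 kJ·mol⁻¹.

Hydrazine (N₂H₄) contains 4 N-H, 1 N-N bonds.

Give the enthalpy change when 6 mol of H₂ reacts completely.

Bonds broken (reactants):
  H-H: 2 × 423 = 846
  N≡N: 1 × 973 = 973
  Σ(broken) = 1819 kJ
Bonds formed (products):
  N-H: 4 × 401 = 1604
  N-N: 1 × 157 = 157
  Σ(formed) = 1761 kJ
ΔH = Σ(broken) − Σ(formed) = 1819 − 1761 = +58 kJ
For 3× the reaction as written: 3 × (+58) = +174 kJ

ΔH = +174 kJ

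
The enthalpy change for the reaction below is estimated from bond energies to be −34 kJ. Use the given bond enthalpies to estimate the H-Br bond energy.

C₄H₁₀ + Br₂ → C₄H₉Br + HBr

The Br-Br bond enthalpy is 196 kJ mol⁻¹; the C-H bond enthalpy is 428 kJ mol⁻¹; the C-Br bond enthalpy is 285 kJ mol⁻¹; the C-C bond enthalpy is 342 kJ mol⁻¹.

D(H-Br) ≈ 373 kJ/mol

Let D be the H-Br bond energy.
Σ(broken) = 1×196 + 3×342 + 10×428 = 5502
Σ(formed) = 1×285 + 3×342 + 9×428 + 1×D = 5163 + D
ΔH = Σ(broken) − Σ(formed) = (5502) − (5163 + D) = +339 − D
Setting this equal to −34 kJ gives D = 373 kJ/mol.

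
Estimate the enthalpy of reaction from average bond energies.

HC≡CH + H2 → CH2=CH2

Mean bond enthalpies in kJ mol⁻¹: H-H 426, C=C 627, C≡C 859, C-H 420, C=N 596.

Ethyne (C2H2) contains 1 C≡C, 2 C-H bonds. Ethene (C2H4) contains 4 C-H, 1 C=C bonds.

ΔH ≈ −182 kJ

Bonds broken (reactants):
  C≡C: 1 × 859 = 859
  C-H: 2 × 420 = 840
  H-H: 1 × 426 = 426
  Σ(broken) = 2125 kJ
Bonds formed (products):
  C-H: 4 × 420 = 1680
  C=C: 1 × 627 = 627
  Σ(formed) = 2307 kJ
ΔH = Σ(broken) − Σ(formed) = 2125 − 2307 = −182 kJ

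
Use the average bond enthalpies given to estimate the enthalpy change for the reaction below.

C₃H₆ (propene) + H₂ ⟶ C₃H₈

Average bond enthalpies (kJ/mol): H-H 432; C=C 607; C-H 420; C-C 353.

Bonds broken (reactants):
  C-C: 1 × 353 = 353
  C-H: 6 × 420 = 2520
  C=C: 1 × 607 = 607
  H-H: 1 × 432 = 432
  Σ(broken) = 3912 kJ
Bonds formed (products):
  C-C: 2 × 353 = 706
  C-H: 8 × 420 = 3360
  Σ(formed) = 4066 kJ
ΔH = Σ(broken) − Σ(formed) = 3912 − 4066 = −154 kJ

ΔH ≈ −154 kJ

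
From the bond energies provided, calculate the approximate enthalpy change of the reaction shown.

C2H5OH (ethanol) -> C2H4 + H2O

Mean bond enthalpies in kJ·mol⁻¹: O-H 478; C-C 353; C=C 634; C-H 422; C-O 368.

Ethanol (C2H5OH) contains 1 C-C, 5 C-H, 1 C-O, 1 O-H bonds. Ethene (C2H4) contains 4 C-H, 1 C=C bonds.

ΔH ≈ +31 kJ

Bonds broken (reactants):
  C-C: 1 × 353 = 353
  C-H: 5 × 422 = 2110
  C-O: 1 × 368 = 368
  O-H: 1 × 478 = 478
  Σ(broken) = 3309 kJ
Bonds formed (products):
  C-H: 4 × 422 = 1688
  C=C: 1 × 634 = 634
  O-H: 2 × 478 = 956
  Σ(formed) = 3278 kJ
ΔH = Σ(broken) − Σ(formed) = 3309 − 3278 = +31 kJ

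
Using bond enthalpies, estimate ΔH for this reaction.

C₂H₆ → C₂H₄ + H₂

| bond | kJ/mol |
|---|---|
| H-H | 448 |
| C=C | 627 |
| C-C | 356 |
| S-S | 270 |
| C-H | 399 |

Bonds broken (reactants):
  C-C: 1 × 356 = 356
  C-H: 6 × 399 = 2394
  Σ(broken) = 2750 kJ
Bonds formed (products):
  C-H: 4 × 399 = 1596
  C=C: 1 × 627 = 627
  H-H: 1 × 448 = 448
  Σ(formed) = 2671 kJ
ΔH = Σ(broken) − Σ(formed) = 2750 − 2671 = +79 kJ

ΔH ≈ +79 kJ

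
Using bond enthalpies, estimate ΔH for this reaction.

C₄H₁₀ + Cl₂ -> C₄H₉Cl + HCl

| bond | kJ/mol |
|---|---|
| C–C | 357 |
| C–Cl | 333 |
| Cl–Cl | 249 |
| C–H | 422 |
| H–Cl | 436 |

ΔH ≈ −98 kJ

Bonds broken (reactants):
  C–C: 3 × 357 = 1071
  C–H: 10 × 422 = 4220
  Cl–Cl: 1 × 249 = 249
  Σ(broken) = 5540 kJ
Bonds formed (products):
  C–C: 3 × 357 = 1071
  C–Cl: 1 × 333 = 333
  C–H: 9 × 422 = 3798
  H–Cl: 1 × 436 = 436
  Σ(formed) = 5638 kJ
ΔH = Σ(broken) − Σ(formed) = 5540 − 5638 = −98 kJ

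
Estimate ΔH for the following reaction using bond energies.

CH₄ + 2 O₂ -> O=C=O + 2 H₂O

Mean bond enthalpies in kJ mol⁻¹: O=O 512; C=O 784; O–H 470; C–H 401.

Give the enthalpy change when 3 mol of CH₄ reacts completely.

ΔH = −2460 kJ

Bonds broken (reactants):
  C–H: 4 × 401 = 1604
  O=O: 2 × 512 = 1024
  Σ(broken) = 2628 kJ
Bonds formed (products):
  C=O: 2 × 784 = 1568
  O–H: 4 × 470 = 1880
  Σ(formed) = 3448 kJ
ΔH = Σ(broken) − Σ(formed) = 2628 − 3448 = −820 kJ
For 3× the reaction as written: 3 × (−820) = −2460 kJ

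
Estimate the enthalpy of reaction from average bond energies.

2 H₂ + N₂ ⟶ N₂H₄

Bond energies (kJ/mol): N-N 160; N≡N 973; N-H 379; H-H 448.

Bonds broken (reactants):
  H-H: 2 × 448 = 896
  N≡N: 1 × 973 = 973
  Σ(broken) = 1869 kJ
Bonds formed (products):
  N-H: 4 × 379 = 1516
  N-N: 1 × 160 = 160
  Σ(formed) = 1676 kJ
ΔH = Σ(broken) − Σ(formed) = 1869 − 1676 = +193 kJ

ΔH ≈ +193 kJ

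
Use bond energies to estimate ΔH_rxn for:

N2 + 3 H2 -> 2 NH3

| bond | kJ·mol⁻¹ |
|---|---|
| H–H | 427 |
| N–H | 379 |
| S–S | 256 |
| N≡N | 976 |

Bonds broken (reactants):
  H–H: 3 × 427 = 1281
  N≡N: 1 × 976 = 976
  Σ(broken) = 2257 kJ
Bonds formed (products):
  N–H: 6 × 379 = 2274
  Σ(formed) = 2274 kJ
ΔH = Σ(broken) − Σ(formed) = 2257 − 2274 = −17 kJ

ΔH ≈ −17 kJ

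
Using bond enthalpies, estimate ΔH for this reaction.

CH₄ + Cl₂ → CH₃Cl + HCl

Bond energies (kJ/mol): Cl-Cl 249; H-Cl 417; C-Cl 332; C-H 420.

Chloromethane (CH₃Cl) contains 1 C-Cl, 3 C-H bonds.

ΔH ≈ −80 kJ

Bonds broken (reactants):
  C-H: 4 × 420 = 1680
  Cl-Cl: 1 × 249 = 249
  Σ(broken) = 1929 kJ
Bonds formed (products):
  C-Cl: 1 × 332 = 332
  C-H: 3 × 420 = 1260
  H-Cl: 1 × 417 = 417
  Σ(formed) = 2009 kJ
ΔH = Σ(broken) − Σ(formed) = 1929 − 2009 = −80 kJ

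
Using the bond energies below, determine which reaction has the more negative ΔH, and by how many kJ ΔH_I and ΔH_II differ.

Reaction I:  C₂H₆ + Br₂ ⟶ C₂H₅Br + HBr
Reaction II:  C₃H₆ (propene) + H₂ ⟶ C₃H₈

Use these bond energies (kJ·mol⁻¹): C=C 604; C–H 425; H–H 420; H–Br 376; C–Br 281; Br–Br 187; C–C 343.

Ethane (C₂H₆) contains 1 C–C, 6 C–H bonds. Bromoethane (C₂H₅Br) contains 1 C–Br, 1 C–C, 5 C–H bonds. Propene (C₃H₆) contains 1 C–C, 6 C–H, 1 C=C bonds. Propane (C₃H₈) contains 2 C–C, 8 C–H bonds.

Reaction I:
  Bonds broken (reactants):
    Br–Br: 1 × 187 = 187
    C–C: 1 × 343 = 343
    C–H: 6 × 425 = 2550
    Σ(broken) = 3080 kJ
  Bonds formed (products):
    C–Br: 1 × 281 = 281
    C–C: 1 × 343 = 343
    C–H: 5 × 425 = 2125
    H–Br: 1 × 376 = 376
    Σ(formed) = 3125 kJ
  ΔH_I = 3080 − 3125 = −45 kJ
Reaction II:
  Bonds broken (reactants):
    C–C: 1 × 343 = 343
    C–H: 6 × 425 = 2550
    C=C: 1 × 604 = 604
    H–H: 1 × 420 = 420
    Σ(broken) = 3917 kJ
  Bonds formed (products):
    C–C: 2 × 343 = 686
    C–H: 8 × 425 = 3400
    Σ(formed) = 4086 kJ
  ΔH_II = 3917 − 4086 = −169 kJ
ΔH_I − ΔH_II = +124 kJ, so reaction II has the more negative ΔH; |ΔH_I − ΔH_II| = 124 kJ.

Reaction II, by 124 kJ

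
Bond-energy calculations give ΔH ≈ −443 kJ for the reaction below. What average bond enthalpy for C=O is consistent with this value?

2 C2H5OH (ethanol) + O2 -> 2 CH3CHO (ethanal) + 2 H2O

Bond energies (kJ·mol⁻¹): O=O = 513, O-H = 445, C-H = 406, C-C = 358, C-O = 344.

Let D be the C=O bond energy.
Σ(broken) = 2×358 + 10×406 + 2×344 + 2×445 + 1×513 = 6867
Σ(formed) = 2×358 + 8×406 + 2×D + 4×445 = 5744 + 2D
ΔH = Σ(broken) − Σ(formed) = (6867) − (5744 + 2D) = +1123 − 2D
Setting this equal to −443 kJ gives 2D = 1566, so D = 783 kJ/mol.

D(C=O) ≈ 783 kJ/mol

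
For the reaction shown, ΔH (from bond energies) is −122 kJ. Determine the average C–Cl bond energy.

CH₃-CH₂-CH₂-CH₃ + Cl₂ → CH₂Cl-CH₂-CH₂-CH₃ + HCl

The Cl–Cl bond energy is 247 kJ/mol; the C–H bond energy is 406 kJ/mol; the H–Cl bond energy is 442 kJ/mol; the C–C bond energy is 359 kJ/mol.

Let D be the C–Cl bond energy.
Σ(broken) = 3×359 + 10×406 + 1×247 = 5384
Σ(formed) = 3×359 + 1×D + 9×406 + 1×442 = 5173 + D
ΔH = Σ(broken) − Σ(formed) = (5384) − (5173 + D) = +211 − D
Setting this equal to −122 kJ gives D = 333 kJ/mol.

D(C–Cl) ≈ 333 kJ/mol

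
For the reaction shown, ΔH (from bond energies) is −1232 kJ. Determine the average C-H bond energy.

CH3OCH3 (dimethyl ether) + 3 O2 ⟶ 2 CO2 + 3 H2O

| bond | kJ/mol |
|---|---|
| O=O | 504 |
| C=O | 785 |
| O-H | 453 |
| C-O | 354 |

D(C-H) ≈ 401 kJ/mol

Let D be the C-H bond energy.
Σ(broken) = 6×D + 2×354 + 3×504 = 2220 + 6D
Σ(formed) = 4×785 + 6×453 = 5858
ΔH = Σ(broken) − Σ(formed) = (2220 + 6D) − (5858) = −3638 + 6D
Setting this equal to −1232 kJ gives 6D = 2406, so D = 401 kJ/mol.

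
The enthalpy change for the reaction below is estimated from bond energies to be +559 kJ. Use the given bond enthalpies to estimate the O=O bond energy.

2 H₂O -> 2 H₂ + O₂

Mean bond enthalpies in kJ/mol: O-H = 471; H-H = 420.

Let D be the O=O bond energy.
Σ(broken) = 4×471 = 1884
Σ(formed) = 2×420 + 1×D = 840 + D
ΔH = Σ(broken) − Σ(formed) = (1884) − (840 + D) = +1044 − D
Setting this equal to +559 kJ gives D = 485 kJ/mol.

D(O=O) ≈ 485 kJ/mol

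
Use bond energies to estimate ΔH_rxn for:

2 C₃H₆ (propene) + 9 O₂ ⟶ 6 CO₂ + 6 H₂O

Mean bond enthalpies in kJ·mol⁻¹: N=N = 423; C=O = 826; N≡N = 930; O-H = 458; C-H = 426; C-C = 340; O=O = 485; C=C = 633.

Bonds broken (reactants):
  C-C: 2 × 340 = 680
  C-H: 12 × 426 = 5112
  C=C: 2 × 633 = 1266
  O=O: 9 × 485 = 4365
  Σ(broken) = 11423 kJ
Bonds formed (products):
  C=O: 12 × 826 = 9912
  O-H: 12 × 458 = 5496
  Σ(formed) = 15408 kJ
ΔH = Σ(broken) − Σ(formed) = 11423 − 15408 = −3985 kJ

ΔH ≈ −3985 kJ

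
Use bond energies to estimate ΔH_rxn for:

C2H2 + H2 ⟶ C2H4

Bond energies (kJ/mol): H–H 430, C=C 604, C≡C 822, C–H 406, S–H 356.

ΔH ≈ −164 kJ

Bonds broken (reactants):
  C≡C: 1 × 822 = 822
  C–H: 2 × 406 = 812
  H–H: 1 × 430 = 430
  Σ(broken) = 2064 kJ
Bonds formed (products):
  C–H: 4 × 406 = 1624
  C=C: 1 × 604 = 604
  Σ(formed) = 2228 kJ
ΔH = Σ(broken) − Σ(formed) = 2064 − 2228 = −164 kJ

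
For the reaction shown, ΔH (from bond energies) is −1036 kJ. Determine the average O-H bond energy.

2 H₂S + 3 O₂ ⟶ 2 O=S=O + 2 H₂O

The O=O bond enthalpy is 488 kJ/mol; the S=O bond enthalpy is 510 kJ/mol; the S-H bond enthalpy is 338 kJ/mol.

Let D be the O-H bond energy.
Σ(broken) = 3×488 + 4×338 = 2816
Σ(formed) = 4×D + 4×510 = 2040 + 4D
ΔH = Σ(broken) − Σ(formed) = (2816) − (2040 + 4D) = +776 − 4D
Setting this equal to −1036 kJ gives 4D = 1812, so D = 453 kJ/mol.

D(O-H) ≈ 453 kJ/mol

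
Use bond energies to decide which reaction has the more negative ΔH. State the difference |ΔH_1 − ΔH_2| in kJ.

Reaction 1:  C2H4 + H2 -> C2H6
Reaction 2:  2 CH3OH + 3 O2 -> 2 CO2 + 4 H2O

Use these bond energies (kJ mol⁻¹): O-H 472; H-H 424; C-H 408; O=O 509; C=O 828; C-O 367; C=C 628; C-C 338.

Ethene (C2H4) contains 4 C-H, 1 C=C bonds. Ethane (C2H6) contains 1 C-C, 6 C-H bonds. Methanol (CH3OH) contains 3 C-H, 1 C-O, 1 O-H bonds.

Reaction 2, by 1333 kJ

Reaction 1:
  Bonds broken (reactants):
    C-H: 4 × 408 = 1632
    C=C: 1 × 628 = 628
    H-H: 1 × 424 = 424
    Σ(broken) = 2684 kJ
  Bonds formed (products):
    C-C: 1 × 338 = 338
    C-H: 6 × 408 = 2448
    Σ(formed) = 2786 kJ
  ΔH_1 = 2684 − 2786 = −102 kJ
Reaction 2:
  Bonds broken (reactants):
    C-H: 6 × 408 = 2448
    C-O: 2 × 367 = 734
    O-H: 2 × 472 = 944
    O=O: 3 × 509 = 1527
    Σ(broken) = 5653 kJ
  Bonds formed (products):
    C=O: 4 × 828 = 3312
    O-H: 8 × 472 = 3776
    Σ(formed) = 7088 kJ
  ΔH_2 = 5653 − 7088 = −1435 kJ
ΔH_1 − ΔH_2 = +1333 kJ, so reaction 2 has the more negative ΔH; |ΔH_1 − ΔH_2| = 1333 kJ.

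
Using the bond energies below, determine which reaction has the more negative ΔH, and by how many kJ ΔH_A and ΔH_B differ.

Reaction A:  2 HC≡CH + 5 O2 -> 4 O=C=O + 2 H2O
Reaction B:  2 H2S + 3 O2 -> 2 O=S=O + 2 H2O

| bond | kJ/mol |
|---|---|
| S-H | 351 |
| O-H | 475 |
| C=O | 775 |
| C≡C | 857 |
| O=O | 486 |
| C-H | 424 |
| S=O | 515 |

Reaction A, by 1162 kJ

Reaction A:
  Bonds broken (reactants):
    C≡C: 2 × 857 = 1714
    C-H: 4 × 424 = 1696
    O=O: 5 × 486 = 2430
    Σ(broken) = 5840 kJ
  Bonds formed (products):
    C=O: 8 × 775 = 6200
    O-H: 4 × 475 = 1900
    Σ(formed) = 8100 kJ
  ΔH_A = 5840 − 8100 = −2260 kJ
Reaction B:
  Bonds broken (reactants):
    O=O: 3 × 486 = 1458
    S-H: 4 × 351 = 1404
    Σ(broken) = 2862 kJ
  Bonds formed (products):
    O-H: 4 × 475 = 1900
    S=O: 4 × 515 = 2060
    Σ(formed) = 3960 kJ
  ΔH_B = 2862 − 3960 = −1098 kJ
ΔH_A − ΔH_B = −1162 kJ, so reaction A has the more negative ΔH; |ΔH_A − ΔH_B| = 1162 kJ.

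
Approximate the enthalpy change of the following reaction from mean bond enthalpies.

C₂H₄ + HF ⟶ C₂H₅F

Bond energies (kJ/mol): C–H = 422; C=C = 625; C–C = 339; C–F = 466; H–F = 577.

ΔH ≈ −25 kJ

Bonds broken (reactants):
  C–H: 4 × 422 = 1688
  C=C: 1 × 625 = 625
  H–F: 1 × 577 = 577
  Σ(broken) = 2890 kJ
Bonds formed (products):
  C–C: 1 × 339 = 339
  C–F: 1 × 466 = 466
  C–H: 5 × 422 = 2110
  Σ(formed) = 2915 kJ
ΔH = Σ(broken) − Σ(formed) = 2890 − 2915 = −25 kJ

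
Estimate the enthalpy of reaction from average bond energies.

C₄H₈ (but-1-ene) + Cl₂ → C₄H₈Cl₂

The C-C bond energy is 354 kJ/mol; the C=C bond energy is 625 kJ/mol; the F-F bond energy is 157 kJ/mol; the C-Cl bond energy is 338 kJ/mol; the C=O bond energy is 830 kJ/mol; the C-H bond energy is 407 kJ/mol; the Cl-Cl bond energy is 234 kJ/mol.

ΔH ≈ −171 kJ

Bonds broken (reactants):
  C-C: 2 × 354 = 708
  C-H: 8 × 407 = 3256
  C=C: 1 × 625 = 625
  Cl-Cl: 1 × 234 = 234
  Σ(broken) = 4823 kJ
Bonds formed (products):
  C-C: 3 × 354 = 1062
  C-Cl: 2 × 338 = 676
  C-H: 8 × 407 = 3256
  Σ(formed) = 4994 kJ
ΔH = Σ(broken) − Σ(formed) = 4823 − 4994 = −171 kJ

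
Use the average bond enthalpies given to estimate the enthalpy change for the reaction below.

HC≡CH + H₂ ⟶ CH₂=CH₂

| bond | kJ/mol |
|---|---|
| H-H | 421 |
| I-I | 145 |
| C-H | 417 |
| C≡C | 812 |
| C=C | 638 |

ΔH ≈ −239 kJ

Bonds broken (reactants):
  C≡C: 1 × 812 = 812
  C-H: 2 × 417 = 834
  H-H: 1 × 421 = 421
  Σ(broken) = 2067 kJ
Bonds formed (products):
  C-H: 4 × 417 = 1668
  C=C: 1 × 638 = 638
  Σ(formed) = 2306 kJ
ΔH = Σ(broken) − Σ(formed) = 2067 − 2306 = −239 kJ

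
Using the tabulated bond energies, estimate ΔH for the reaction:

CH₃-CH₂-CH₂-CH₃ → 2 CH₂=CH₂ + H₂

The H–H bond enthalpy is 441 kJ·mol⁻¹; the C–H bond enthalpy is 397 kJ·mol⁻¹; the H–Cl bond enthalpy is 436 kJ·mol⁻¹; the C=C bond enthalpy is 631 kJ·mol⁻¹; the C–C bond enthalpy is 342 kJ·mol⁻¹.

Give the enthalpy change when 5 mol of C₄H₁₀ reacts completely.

Bonds broken (reactants):
  C–C: 3 × 342 = 1026
  C–H: 10 × 397 = 3970
  Σ(broken) = 4996 kJ
Bonds formed (products):
  C–H: 8 × 397 = 3176
  C=C: 2 × 631 = 1262
  H–H: 1 × 441 = 441
  Σ(formed) = 4879 kJ
ΔH = Σ(broken) − Σ(formed) = 4996 − 4879 = +117 kJ
For 5× the reaction as written: 5 × (+117) = +585 kJ

ΔH = +585 kJ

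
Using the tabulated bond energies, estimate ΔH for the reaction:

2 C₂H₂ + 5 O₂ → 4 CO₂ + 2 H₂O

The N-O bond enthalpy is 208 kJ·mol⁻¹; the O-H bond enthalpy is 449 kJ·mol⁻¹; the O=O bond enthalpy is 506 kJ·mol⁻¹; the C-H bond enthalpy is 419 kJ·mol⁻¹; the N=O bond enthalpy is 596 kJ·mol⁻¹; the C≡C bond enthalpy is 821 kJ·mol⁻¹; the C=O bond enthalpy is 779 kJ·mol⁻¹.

Bonds broken (reactants):
  C≡C: 2 × 821 = 1642
  C-H: 4 × 419 = 1676
  O=O: 5 × 506 = 2530
  Σ(broken) = 5848 kJ
Bonds formed (products):
  C=O: 8 × 779 = 6232
  O-H: 4 × 449 = 1796
  Σ(formed) = 8028 kJ
ΔH = Σ(broken) − Σ(formed) = 5848 − 8028 = −2180 kJ

ΔH ≈ −2180 kJ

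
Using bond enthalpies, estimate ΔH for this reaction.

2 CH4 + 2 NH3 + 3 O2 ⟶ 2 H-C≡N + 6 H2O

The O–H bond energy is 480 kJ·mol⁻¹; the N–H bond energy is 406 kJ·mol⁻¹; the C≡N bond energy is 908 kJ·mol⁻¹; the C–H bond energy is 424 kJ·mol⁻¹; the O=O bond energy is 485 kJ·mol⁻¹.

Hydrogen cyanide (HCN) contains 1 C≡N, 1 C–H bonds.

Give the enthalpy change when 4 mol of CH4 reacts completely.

ΔH = −2282 kJ

Bonds broken (reactants):
  C–H: 8 × 424 = 3392
  N–H: 6 × 406 = 2436
  O=O: 3 × 485 = 1455
  Σ(broken) = 7283 kJ
Bonds formed (products):
  C≡N: 2 × 908 = 1816
  C–H: 2 × 424 = 848
  O–H: 12 × 480 = 5760
  Σ(formed) = 8424 kJ
ΔH = Σ(broken) − Σ(formed) = 7283 − 8424 = −1141 kJ
For 2× the reaction as written: 2 × (−1141) = −2282 kJ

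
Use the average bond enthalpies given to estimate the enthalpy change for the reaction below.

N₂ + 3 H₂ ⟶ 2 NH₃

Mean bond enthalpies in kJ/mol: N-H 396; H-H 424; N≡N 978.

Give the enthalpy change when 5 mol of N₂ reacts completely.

Bonds broken (reactants):
  H-H: 3 × 424 = 1272
  N≡N: 1 × 978 = 978
  Σ(broken) = 2250 kJ
Bonds formed (products):
  N-H: 6 × 396 = 2376
  Σ(formed) = 2376 kJ
ΔH = Σ(broken) − Σ(formed) = 2250 − 2376 = −126 kJ
For 5× the reaction as written: 5 × (−126) = −630 kJ

ΔH = −630 kJ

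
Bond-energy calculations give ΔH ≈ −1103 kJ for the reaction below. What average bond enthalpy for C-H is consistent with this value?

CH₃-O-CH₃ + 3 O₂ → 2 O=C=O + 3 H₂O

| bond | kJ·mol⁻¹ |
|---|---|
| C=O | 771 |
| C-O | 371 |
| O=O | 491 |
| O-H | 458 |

Let D be the C-H bond energy.
Σ(broken) = 6×D + 2×371 + 3×491 = 2215 + 6D
Σ(formed) = 4×771 + 6×458 = 5832
ΔH = Σ(broken) − Σ(formed) = (2215 + 6D) − (5832) = −3617 + 6D
Setting this equal to −1103 kJ gives 6D = 2514, so D = 419 kJ/mol.

D(C-H) ≈ 419 kJ/mol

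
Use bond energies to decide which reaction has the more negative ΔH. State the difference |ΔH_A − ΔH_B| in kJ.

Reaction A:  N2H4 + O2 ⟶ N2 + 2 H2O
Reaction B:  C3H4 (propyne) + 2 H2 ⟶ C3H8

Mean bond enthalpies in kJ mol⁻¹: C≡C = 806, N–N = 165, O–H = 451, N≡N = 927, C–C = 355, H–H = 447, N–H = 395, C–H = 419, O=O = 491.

Reaction A, by 164 kJ

Reaction A:
  Bonds broken (reactants):
    N–H: 4 × 395 = 1580
    N–N: 1 × 165 = 165
    O=O: 1 × 491 = 491
    Σ(broken) = 2236 kJ
  Bonds formed (products):
    N≡N: 1 × 927 = 927
    O–H: 4 × 451 = 1804
    Σ(formed) = 2731 kJ
  ΔH_A = 2236 − 2731 = −495 kJ
Reaction B:
  Bonds broken (reactants):
    C≡C: 1 × 806 = 806
    C–C: 1 × 355 = 355
    C–H: 4 × 419 = 1676
    H–H: 2 × 447 = 894
    Σ(broken) = 3731 kJ
  Bonds formed (products):
    C–C: 2 × 355 = 710
    C–H: 8 × 419 = 3352
    Σ(formed) = 4062 kJ
  ΔH_B = 3731 − 4062 = −331 kJ
ΔH_A − ΔH_B = −164 kJ, so reaction A has the more negative ΔH; |ΔH_A − ΔH_B| = 164 kJ.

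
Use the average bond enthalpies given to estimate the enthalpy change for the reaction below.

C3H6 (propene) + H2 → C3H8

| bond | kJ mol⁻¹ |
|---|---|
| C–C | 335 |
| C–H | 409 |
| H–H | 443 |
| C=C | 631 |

ΔH ≈ −79 kJ

Bonds broken (reactants):
  C–C: 1 × 335 = 335
  C–H: 6 × 409 = 2454
  C=C: 1 × 631 = 631
  H–H: 1 × 443 = 443
  Σ(broken) = 3863 kJ
Bonds formed (products):
  C–C: 2 × 335 = 670
  C–H: 8 × 409 = 3272
  Σ(formed) = 3942 kJ
ΔH = Σ(broken) − Σ(formed) = 3863 − 3942 = −79 kJ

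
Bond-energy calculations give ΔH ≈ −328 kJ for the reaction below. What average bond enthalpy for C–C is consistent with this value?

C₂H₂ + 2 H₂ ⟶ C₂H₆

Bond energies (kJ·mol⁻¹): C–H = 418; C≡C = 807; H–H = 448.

D(C–C) ≈ 359 kJ/mol

Let D be the C–C bond energy.
Σ(broken) = 1×807 + 2×418 + 2×448 = 2539
Σ(formed) = 1×D + 6×418 = 2508 + D
ΔH = Σ(broken) − Σ(formed) = (2539) − (2508 + D) = +31 − D
Setting this equal to −328 kJ gives D = 359 kJ/mol.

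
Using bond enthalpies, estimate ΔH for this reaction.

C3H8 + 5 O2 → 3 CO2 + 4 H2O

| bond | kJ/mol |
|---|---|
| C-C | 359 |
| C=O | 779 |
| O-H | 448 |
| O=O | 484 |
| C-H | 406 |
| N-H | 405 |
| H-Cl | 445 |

Bonds broken (reactants):
  C-C: 2 × 359 = 718
  C-H: 8 × 406 = 3248
  O=O: 5 × 484 = 2420
  Σ(broken) = 6386 kJ
Bonds formed (products):
  C=O: 6 × 779 = 4674
  O-H: 8 × 448 = 3584
  Σ(formed) = 8258 kJ
ΔH = Σ(broken) − Σ(formed) = 6386 − 8258 = −1872 kJ

ΔH ≈ −1872 kJ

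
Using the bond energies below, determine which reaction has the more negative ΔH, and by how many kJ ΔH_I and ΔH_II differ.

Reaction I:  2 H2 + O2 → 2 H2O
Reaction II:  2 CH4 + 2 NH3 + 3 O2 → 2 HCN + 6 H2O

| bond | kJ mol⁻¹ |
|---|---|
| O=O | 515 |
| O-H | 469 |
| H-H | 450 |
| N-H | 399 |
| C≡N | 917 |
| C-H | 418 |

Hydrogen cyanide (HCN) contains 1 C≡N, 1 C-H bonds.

Reaction II, by 554 kJ

Reaction I:
  Bonds broken (reactants):
    H-H: 2 × 450 = 900
    O=O: 1 × 515 = 515
    Σ(broken) = 1415 kJ
  Bonds formed (products):
    O-H: 4 × 469 = 1876
    Σ(formed) = 1876 kJ
  ΔH_I = 1415 − 1876 = −461 kJ
Reaction II:
  Bonds broken (reactants):
    C-H: 8 × 418 = 3344
    N-H: 6 × 399 = 2394
    O=O: 3 × 515 = 1545
    Σ(broken) = 7283 kJ
  Bonds formed (products):
    C≡N: 2 × 917 = 1834
    C-H: 2 × 418 = 836
    O-H: 12 × 469 = 5628
    Σ(formed) = 8298 kJ
  ΔH_II = 7283 − 8298 = −1015 kJ
ΔH_I − ΔH_II = +554 kJ, so reaction II has the more negative ΔH; |ΔH_I − ΔH_II| = 554 kJ.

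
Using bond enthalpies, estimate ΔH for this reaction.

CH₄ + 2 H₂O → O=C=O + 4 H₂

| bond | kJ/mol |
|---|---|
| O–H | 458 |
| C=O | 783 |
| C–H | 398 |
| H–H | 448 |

Bonds broken (reactants):
  C–H: 4 × 398 = 1592
  O–H: 4 × 458 = 1832
  Σ(broken) = 3424 kJ
Bonds formed (products):
  C=O: 2 × 783 = 1566
  H–H: 4 × 448 = 1792
  Σ(formed) = 3358 kJ
ΔH = Σ(broken) − Σ(formed) = 3424 − 3358 = +66 kJ

ΔH ≈ +66 kJ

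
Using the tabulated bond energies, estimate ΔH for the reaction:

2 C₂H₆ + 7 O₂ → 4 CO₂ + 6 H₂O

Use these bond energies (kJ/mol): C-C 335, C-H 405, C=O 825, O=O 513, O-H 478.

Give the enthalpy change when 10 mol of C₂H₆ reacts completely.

Bonds broken (reactants):
  C-C: 2 × 335 = 670
  C-H: 12 × 405 = 4860
  O=O: 7 × 513 = 3591
  Σ(broken) = 9121 kJ
Bonds formed (products):
  C=O: 8 × 825 = 6600
  O-H: 12 × 478 = 5736
  Σ(formed) = 12336 kJ
ΔH = Σ(broken) − Σ(formed) = 9121 − 12336 = −3215 kJ
For 5× the reaction as written: 5 × (−3215) = −16075 kJ

ΔH = −16075 kJ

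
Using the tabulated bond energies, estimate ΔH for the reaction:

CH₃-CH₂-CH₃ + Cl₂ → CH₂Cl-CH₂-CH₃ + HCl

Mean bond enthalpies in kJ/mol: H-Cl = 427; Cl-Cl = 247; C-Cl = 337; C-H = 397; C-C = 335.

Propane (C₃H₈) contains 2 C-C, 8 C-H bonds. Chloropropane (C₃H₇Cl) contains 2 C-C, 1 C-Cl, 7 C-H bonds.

ΔH ≈ −120 kJ

Bonds broken (reactants):
  C-C: 2 × 335 = 670
  C-H: 8 × 397 = 3176
  Cl-Cl: 1 × 247 = 247
  Σ(broken) = 4093 kJ
Bonds formed (products):
  C-C: 2 × 335 = 670
  C-Cl: 1 × 337 = 337
  C-H: 7 × 397 = 2779
  H-Cl: 1 × 427 = 427
  Σ(formed) = 4213 kJ
ΔH = Σ(broken) − Σ(formed) = 4093 − 4213 = −120 kJ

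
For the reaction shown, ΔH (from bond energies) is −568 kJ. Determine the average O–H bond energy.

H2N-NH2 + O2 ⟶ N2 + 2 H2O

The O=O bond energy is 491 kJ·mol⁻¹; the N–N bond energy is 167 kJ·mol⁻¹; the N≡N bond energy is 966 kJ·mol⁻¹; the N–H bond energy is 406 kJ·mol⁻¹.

Let D be the O–H bond energy.
Σ(broken) = 4×406 + 1×167 + 1×491 = 2282
Σ(formed) = 1×966 + 4×D = 966 + 4D
ΔH = Σ(broken) − Σ(formed) = (2282) − (966 + 4D) = +1316 − 4D
Setting this equal to −568 kJ gives 4D = 1884, so D = 471 kJ/mol.

D(O–H) ≈ 471 kJ/mol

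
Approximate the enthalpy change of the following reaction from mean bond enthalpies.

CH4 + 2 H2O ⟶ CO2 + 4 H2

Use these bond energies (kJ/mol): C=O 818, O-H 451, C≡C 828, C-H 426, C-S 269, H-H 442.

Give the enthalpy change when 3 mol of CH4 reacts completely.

ΔH = +312 kJ

Bonds broken (reactants):
  C-H: 4 × 426 = 1704
  O-H: 4 × 451 = 1804
  Σ(broken) = 3508 kJ
Bonds formed (products):
  C=O: 2 × 818 = 1636
  H-H: 4 × 442 = 1768
  Σ(formed) = 3404 kJ
ΔH = Σ(broken) − Σ(formed) = 3508 − 3404 = +104 kJ
For 3× the reaction as written: 3 × (+104) = +312 kJ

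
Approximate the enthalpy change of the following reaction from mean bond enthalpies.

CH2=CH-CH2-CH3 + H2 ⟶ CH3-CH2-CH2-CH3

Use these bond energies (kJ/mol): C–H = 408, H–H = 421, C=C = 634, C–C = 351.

Bonds broken (reactants):
  C–C: 2 × 351 = 702
  C–H: 8 × 408 = 3264
  C=C: 1 × 634 = 634
  H–H: 1 × 421 = 421
  Σ(broken) = 5021 kJ
Bonds formed (products):
  C–C: 3 × 351 = 1053
  C–H: 10 × 408 = 4080
  Σ(formed) = 5133 kJ
ΔH = Σ(broken) − Σ(formed) = 5021 − 5133 = −112 kJ

ΔH ≈ −112 kJ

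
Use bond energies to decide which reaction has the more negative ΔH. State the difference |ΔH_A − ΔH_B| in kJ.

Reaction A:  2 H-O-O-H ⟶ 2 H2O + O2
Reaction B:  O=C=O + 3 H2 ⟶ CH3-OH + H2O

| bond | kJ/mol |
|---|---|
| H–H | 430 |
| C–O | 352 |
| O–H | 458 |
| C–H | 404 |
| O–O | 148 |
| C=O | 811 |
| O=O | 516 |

Reaction A:
  Bonds broken (reactants):
    O–H: 4 × 458 = 1832
    O–O: 2 × 148 = 296
    Σ(broken) = 2128 kJ
  Bonds formed (products):
    O–H: 4 × 458 = 1832
    O=O: 1 × 516 = 516
    Σ(formed) = 2348 kJ
  ΔH_A = 2128 − 2348 = −220 kJ
Reaction B:
  Bonds broken (reactants):
    C=O: 2 × 811 = 1622
    H–H: 3 × 430 = 1290
    Σ(broken) = 2912 kJ
  Bonds formed (products):
    C–H: 3 × 404 = 1212
    C–O: 1 × 352 = 352
    O–H: 3 × 458 = 1374
    Σ(formed) = 2938 kJ
  ΔH_B = 2912 − 2938 = −26 kJ
ΔH_A − ΔH_B = −194 kJ, so reaction A has the more negative ΔH; |ΔH_A − ΔH_B| = 194 kJ.

Reaction A, by 194 kJ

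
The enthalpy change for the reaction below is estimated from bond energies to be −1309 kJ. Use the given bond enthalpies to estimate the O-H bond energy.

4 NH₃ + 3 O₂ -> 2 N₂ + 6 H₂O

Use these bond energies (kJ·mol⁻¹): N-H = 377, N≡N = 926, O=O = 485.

D(O-H) ≈ 453 kJ/mol

Let D be the O-H bond energy.
Σ(broken) = 12×377 + 3×485 = 5979
Σ(formed) = 2×926 + 12×D = 1852 + 12D
ΔH = Σ(broken) − Σ(formed) = (5979) − (1852 + 12D) = +4127 − 12D
Setting this equal to −1309 kJ gives 12D = 5436, so D = 453 kJ/mol.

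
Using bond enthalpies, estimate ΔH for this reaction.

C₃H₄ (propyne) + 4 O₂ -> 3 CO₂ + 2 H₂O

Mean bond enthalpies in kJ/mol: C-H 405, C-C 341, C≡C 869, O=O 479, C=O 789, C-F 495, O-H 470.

Bonds broken (reactants):
  C≡C: 1 × 869 = 869
  C-C: 1 × 341 = 341
  C-H: 4 × 405 = 1620
  O=O: 4 × 479 = 1916
  Σ(broken) = 4746 kJ
Bonds formed (products):
  C=O: 6 × 789 = 4734
  O-H: 4 × 470 = 1880
  Σ(formed) = 6614 kJ
ΔH = Σ(broken) − Σ(formed) = 4746 − 6614 = −1868 kJ

ΔH ≈ −1868 kJ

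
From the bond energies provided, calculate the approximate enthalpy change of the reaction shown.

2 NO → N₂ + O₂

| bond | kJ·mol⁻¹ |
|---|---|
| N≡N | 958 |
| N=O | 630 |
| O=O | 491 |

Bonds broken (reactants):
  N=O: 2 × 630 = 1260
  Σ(broken) = 1260 kJ
Bonds formed (products):
  N≡N: 1 × 958 = 958
  O=O: 1 × 491 = 491
  Σ(formed) = 1449 kJ
ΔH = Σ(broken) − Σ(formed) = 1260 − 1449 = −189 kJ

ΔH ≈ −189 kJ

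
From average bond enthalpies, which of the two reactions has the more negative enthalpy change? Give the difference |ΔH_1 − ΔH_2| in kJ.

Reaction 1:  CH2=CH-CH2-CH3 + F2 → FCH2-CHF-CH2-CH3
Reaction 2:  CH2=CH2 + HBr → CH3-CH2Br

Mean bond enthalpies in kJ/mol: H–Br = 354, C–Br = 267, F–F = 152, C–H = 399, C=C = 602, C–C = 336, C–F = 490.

Reaction 1, by 516 kJ

Reaction 1:
  Bonds broken (reactants):
    C–C: 2 × 336 = 672
    C–H: 8 × 399 = 3192
    C=C: 1 × 602 = 602
    F–F: 1 × 152 = 152
    Σ(broken) = 4618 kJ
  Bonds formed (products):
    C–C: 3 × 336 = 1008
    C–F: 2 × 490 = 980
    C–H: 8 × 399 = 3192
    Σ(formed) = 5180 kJ
  ΔH_1 = 4618 − 5180 = −562 kJ
Reaction 2:
  Bonds broken (reactants):
    C–H: 4 × 399 = 1596
    C=C: 1 × 602 = 602
    H–Br: 1 × 354 = 354
    Σ(broken) = 2552 kJ
  Bonds formed (products):
    C–Br: 1 × 267 = 267
    C–C: 1 × 336 = 336
    C–H: 5 × 399 = 1995
    Σ(formed) = 2598 kJ
  ΔH_2 = 2552 − 2598 = −46 kJ
ΔH_1 − ΔH_2 = −516 kJ, so reaction 1 has the more negative ΔH; |ΔH_1 − ΔH_2| = 516 kJ.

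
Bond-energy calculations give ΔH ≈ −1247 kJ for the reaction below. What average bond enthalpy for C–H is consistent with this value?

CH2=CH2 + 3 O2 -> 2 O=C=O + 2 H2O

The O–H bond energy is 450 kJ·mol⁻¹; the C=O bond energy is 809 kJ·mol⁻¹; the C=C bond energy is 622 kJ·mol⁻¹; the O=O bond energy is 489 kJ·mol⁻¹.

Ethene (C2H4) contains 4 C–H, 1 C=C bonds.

Let D be the C–H bond energy.
Σ(broken) = 4×D + 1×622 + 3×489 = 2089 + 4D
Σ(formed) = 4×809 + 4×450 = 5036
ΔH = Σ(broken) − Σ(formed) = (2089 + 4D) − (5036) = −2947 + 4D
Setting this equal to −1247 kJ gives 4D = 1700, so D = 425 kJ/mol.

D(C–H) ≈ 425 kJ/mol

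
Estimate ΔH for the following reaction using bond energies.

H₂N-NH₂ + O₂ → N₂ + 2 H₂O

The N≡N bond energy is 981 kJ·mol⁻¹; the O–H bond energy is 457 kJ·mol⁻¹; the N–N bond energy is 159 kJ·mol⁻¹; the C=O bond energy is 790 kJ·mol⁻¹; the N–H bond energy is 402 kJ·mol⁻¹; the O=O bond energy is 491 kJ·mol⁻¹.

Bonds broken (reactants):
  N–H: 4 × 402 = 1608
  N–N: 1 × 159 = 159
  O=O: 1 × 491 = 491
  Σ(broken) = 2258 kJ
Bonds formed (products):
  N≡N: 1 × 981 = 981
  O–H: 4 × 457 = 1828
  Σ(formed) = 2809 kJ
ΔH = Σ(broken) − Σ(formed) = 2258 − 2809 = −551 kJ

ΔH ≈ −551 kJ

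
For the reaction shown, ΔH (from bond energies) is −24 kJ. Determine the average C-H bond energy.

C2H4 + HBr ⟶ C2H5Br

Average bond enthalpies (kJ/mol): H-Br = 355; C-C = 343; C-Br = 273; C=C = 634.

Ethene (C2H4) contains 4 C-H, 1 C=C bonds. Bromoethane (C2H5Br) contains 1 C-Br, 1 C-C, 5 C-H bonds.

D(C-H) ≈ 397 kJ/mol

Let D be the C-H bond energy.
Σ(broken) = 4×D + 1×634 + 1×355 = 989 + 4D
Σ(formed) = 1×273 + 1×343 + 5×D = 616 + 5D
ΔH = Σ(broken) − Σ(formed) = (989 + 4D) − (616 + 5D) = +373 − D
Setting this equal to −24 kJ gives D = 397 kJ/mol.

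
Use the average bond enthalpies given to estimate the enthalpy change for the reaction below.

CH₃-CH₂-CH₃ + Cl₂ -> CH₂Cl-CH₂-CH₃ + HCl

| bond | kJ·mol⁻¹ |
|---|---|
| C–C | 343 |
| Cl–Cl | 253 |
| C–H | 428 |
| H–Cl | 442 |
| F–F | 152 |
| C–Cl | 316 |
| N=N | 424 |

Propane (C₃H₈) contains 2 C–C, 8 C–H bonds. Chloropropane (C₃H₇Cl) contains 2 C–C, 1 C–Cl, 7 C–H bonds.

ΔH ≈ −77 kJ

Bonds broken (reactants):
  C–C: 2 × 343 = 686
  C–H: 8 × 428 = 3424
  Cl–Cl: 1 × 253 = 253
  Σ(broken) = 4363 kJ
Bonds formed (products):
  C–C: 2 × 343 = 686
  C–Cl: 1 × 316 = 316
  C–H: 7 × 428 = 2996
  H–Cl: 1 × 442 = 442
  Σ(formed) = 4440 kJ
ΔH = Σ(broken) − Σ(formed) = 4363 − 4440 = −77 kJ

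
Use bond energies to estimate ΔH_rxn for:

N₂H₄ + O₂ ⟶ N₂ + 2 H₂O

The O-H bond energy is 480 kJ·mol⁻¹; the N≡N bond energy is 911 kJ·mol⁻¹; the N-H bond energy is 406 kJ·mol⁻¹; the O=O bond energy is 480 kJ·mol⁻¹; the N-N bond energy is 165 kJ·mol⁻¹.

ΔH ≈ −562 kJ

Bonds broken (reactants):
  N-H: 4 × 406 = 1624
  N-N: 1 × 165 = 165
  O=O: 1 × 480 = 480
  Σ(broken) = 2269 kJ
Bonds formed (products):
  N≡N: 1 × 911 = 911
  O-H: 4 × 480 = 1920
  Σ(formed) = 2831 kJ
ΔH = Σ(broken) − Σ(formed) = 2269 − 2831 = −562 kJ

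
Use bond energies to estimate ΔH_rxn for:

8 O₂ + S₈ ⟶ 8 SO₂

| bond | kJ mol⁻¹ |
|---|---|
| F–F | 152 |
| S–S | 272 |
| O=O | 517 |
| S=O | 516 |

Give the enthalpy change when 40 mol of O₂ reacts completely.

ΔH = −9720 kJ

Bonds broken (reactants):
  O=O: 8 × 517 = 4136
  S–S: 8 × 272 = 2176
  Σ(broken) = 6312 kJ
Bonds formed (products):
  S=O: 16 × 516 = 8256
  Σ(formed) = 8256 kJ
ΔH = Σ(broken) − Σ(formed) = 6312 − 8256 = −1944 kJ
For 5× the reaction as written: 5 × (−1944) = −9720 kJ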